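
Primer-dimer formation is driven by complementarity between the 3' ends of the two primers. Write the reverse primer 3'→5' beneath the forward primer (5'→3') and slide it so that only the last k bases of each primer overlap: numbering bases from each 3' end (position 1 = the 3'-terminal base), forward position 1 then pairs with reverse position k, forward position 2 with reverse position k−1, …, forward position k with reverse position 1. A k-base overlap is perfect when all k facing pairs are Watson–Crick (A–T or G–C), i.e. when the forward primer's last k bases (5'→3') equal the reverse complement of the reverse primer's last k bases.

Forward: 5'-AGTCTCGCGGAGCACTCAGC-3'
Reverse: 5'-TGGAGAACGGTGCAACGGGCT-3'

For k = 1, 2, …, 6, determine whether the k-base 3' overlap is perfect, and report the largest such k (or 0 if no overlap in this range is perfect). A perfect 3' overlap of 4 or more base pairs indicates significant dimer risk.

Last 6 bases (5'→3') — forward …CTCAGC, reverse …CGGGCT.
Reverse complement of the reverse primer's last 6 bases: AGCCCG; its first k bases are the reverse complement of the reverse primer's last k bases, so a perfect k-base overlap needs the forward primer's last k bases to equal them.
Comparing (forward last k vs required): k=1: C vs A ✗; k=2: GC vs AG ✗; k=3: AGC vs AGC ✓; k=4: CAGC vs AGCC ✗; k=5: TCAGC vs AGCCC ✗; k=6: CTCAGC vs AGCCCG ✗.
Only k = 3 is perfect, so the longest perfect 3' overlap is 3.

Longest perfect overlap: 3 complementary base pairs; below the dimer-risk threshold (threshold 4).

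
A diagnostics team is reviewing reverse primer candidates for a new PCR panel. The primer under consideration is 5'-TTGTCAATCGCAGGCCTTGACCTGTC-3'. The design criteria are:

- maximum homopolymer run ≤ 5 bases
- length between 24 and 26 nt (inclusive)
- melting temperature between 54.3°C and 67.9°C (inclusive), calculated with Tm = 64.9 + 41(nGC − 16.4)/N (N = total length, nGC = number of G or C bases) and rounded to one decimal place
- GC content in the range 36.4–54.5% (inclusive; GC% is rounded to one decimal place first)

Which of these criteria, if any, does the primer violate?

Meets all criteria.

Base counts: A=4, T=8, G=6, C=8 (length 26).
homopolymer run: longest run = 2 ✓
length: length 26 ✓
Tm: Tm = 64.9 + 41·(14 − 16.4)/26 = 61.1°C ✓
GC content: GC 14/26 = 53.8% ✓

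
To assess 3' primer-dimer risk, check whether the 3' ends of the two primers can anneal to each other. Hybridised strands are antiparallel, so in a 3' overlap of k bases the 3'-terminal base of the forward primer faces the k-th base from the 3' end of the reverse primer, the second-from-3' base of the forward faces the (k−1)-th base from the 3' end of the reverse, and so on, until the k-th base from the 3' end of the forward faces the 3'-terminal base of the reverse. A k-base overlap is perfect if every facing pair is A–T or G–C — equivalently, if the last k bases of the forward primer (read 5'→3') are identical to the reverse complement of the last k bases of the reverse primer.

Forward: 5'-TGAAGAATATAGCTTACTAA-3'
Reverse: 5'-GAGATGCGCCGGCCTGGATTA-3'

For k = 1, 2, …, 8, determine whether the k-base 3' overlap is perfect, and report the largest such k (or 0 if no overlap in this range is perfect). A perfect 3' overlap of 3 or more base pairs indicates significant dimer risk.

Longest perfect overlap: 3 complementary base pairs; significant dimer risk (threshold 3).

Last 8 bases (5'→3') — forward …CTTACTAA, reverse …CTGGATTA.
Reverse complement of the reverse primer's last 8 bases: TAATCCAG; its first k bases are the reverse complement of the reverse primer's last k bases, so a perfect k-base overlap needs the forward primer's last k bases to equal them.
Comparing (forward last k vs required): k=1: A vs T ✗; k=2: AA vs TA ✗; k=3: TAA vs TAA ✓; k=4: CTAA vs TAAT ✗; k=5: ACTAA vs TAATC ✗; k=6: TACTAA vs TAATCC ✗; k=7: TTACTAA vs TAATCCA ✗; k=8: CTTACTAA vs TAATCCAG ✗.
Only k = 3 is perfect, so the longest perfect 3' overlap is 3.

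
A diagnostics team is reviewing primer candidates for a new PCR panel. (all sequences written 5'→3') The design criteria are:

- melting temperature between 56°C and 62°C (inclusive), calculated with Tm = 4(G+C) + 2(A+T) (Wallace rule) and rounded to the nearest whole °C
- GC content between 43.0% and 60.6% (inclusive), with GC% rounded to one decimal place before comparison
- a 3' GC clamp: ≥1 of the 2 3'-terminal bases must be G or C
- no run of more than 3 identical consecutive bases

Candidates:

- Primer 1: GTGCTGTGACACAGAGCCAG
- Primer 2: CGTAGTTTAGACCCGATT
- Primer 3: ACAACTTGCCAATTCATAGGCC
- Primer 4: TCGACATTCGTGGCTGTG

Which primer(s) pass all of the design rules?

Primer 1 (20 nt, A=5 T=3 G=7 C=5): Tm = 2·8 + 4·12 = 64°C, outside 56–62°C ✗; GC 12/20 = 60.0% ✓; 3' end AG has 1 G/C ✓; longest run = 2 ✓ — fails.
Primer 2 (18 nt, A=4 T=6 G=4 C=4): Tm = 2·10 + 4·8 = 52°C, outside 56–62°C ✗; GC 8/18 = 44.4% ✓; 3' end TT has 0 G/C, need ≥1 ✗; longest run = 3 ✓ — fails.
Primer 3 (22 nt, A=7 T=5 G=3 C=7): Tm = 2·12 + 4·10 = 64°C, outside 56–62°C ✗; GC 10/22 = 45.5% ✓; 3' end CC has 2 G/C ✓; longest run = 2 ✓ — fails.
Primer 4 (18 nt, A=2 T=6 G=6 C=4): Tm = 2·8 + 4·10 = 56°C ✓; GC 10/18 = 55.6% ✓; 3' end TG has 1 G/C ✓; longest run = 2 ✓ — passes.

Primer 4 only.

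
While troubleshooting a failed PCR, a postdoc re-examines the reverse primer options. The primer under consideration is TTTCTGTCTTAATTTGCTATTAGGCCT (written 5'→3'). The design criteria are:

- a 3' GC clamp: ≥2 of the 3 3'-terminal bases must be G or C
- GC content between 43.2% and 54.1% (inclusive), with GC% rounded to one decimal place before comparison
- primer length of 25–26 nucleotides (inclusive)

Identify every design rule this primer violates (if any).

Fails: GC content, length.

Base counts: A=4, T=14, G=4, C=5 (length 27).
GC clamp: 3' end CCT has 2 G/C ✓
GC content: GC 9/27 = 33.3%, outside 43.2–54.1% ✗
length: length 27, outside 25–26 ✗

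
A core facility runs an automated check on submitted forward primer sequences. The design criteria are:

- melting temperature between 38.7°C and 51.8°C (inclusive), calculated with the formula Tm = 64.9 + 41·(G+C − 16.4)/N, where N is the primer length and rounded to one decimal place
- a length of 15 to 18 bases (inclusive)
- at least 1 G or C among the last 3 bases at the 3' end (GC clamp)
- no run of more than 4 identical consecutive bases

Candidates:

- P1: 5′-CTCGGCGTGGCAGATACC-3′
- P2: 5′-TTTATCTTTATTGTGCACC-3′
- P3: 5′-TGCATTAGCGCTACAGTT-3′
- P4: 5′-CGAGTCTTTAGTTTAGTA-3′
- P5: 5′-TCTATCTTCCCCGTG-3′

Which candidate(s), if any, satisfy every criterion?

P3, P4 and P5.

P1 (18 nt, A=3 T=3 G=6 C=6): Tm = 64.9 + 41·(12 − 16.4)/18 = 54.9°C, outside 38.7–51.8°C ✗; length 18 ✓; 3' end ACC has 2 G/C ✓; longest run = 2 ✓ — fails.
P2 (19 nt, A=3 T=10 G=2 C=4): Tm = 64.9 + 41·(6 − 16.4)/19 = 42.5°C ✓; length 19, outside 15–18 ✗; 3' end ACC has 2 G/C ✓; longest run = 3 ✓ — fails.
P3 (18 nt, A=4 T=6 G=4 C=4): Tm = 64.9 + 41·(8 − 16.4)/18 = 45.8°C ✓; length 18 ✓; 3' end GTT has 1 G/C ✓; longest run = 2 ✓ — passes.
P4 (18 nt, A=4 T=8 G=4 C=2): Tm = 64.9 + 41·(6 − 16.4)/18 = 41.2°C ✓; length 18 ✓; 3' end GTA has 1 G/C ✓; longest run = 3 ✓ — passes.
P5 (15 nt, A=1 T=6 G=2 C=6): Tm = 64.9 + 41·(8 − 16.4)/15 = 41.9°C ✓; length 15 ✓; 3' end GTG has 2 G/C ✓; longest run = 4 ✓ — passes.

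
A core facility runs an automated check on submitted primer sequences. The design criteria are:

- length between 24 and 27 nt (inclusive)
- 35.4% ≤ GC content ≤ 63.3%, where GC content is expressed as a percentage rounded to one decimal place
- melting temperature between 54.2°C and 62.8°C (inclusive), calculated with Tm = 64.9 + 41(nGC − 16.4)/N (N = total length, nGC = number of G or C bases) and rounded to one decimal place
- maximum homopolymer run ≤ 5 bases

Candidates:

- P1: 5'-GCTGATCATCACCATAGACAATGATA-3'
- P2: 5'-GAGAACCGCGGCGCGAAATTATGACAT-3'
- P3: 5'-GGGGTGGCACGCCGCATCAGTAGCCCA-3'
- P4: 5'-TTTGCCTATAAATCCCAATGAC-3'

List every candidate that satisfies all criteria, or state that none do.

P1 and P2.

P1 (26 nt, A=10 T=6 G=4 C=6): length 26 ✓; GC 10/26 = 38.5% ✓; Tm = 64.9 + 41·(10 − 16.4)/26 = 54.8°C ✓; longest run = 2 ✓ — passes.
P2 (27 nt, A=9 T=4 G=8 C=6): length 27 ✓; GC 14/27 = 51.9% ✓; Tm = 64.9 + 41·(14 − 16.4)/27 = 61.3°C ✓; longest run = 3 ✓ — passes.
P3 (27 nt, A=5 T=3 G=10 C=9): length 27 ✓; GC 19/27 = 70.4%, outside 35.4–63.3% ✗; Tm = 64.9 + 41·(19 − 16.4)/27 = 68.8°C, outside 54.2–62.8°C ✗; longest run = 4 ✓ — fails.
P4 (22 nt, A=7 T=7 G=2 C=6): length 22, outside 24–27 ✗; GC 8/22 = 36.4% ✓; Tm = 64.9 + 41·(8 − 16.4)/22 = 49.2°C, outside 54.2–62.8°C ✗; longest run = 3 ✓ — fails.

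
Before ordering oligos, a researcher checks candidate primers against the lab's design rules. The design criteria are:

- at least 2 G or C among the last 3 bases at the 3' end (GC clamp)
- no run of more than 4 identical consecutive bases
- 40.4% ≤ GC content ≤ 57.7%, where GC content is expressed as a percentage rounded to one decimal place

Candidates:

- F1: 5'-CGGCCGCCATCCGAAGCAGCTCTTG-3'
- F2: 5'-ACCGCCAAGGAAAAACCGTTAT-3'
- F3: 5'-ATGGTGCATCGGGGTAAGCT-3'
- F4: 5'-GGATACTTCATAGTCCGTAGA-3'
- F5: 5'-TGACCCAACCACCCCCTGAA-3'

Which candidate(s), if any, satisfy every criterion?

F3 only.

F1 (25 nt, A=4 T=4 G=7 C=10): 3' end TTG has 1 G/C, need ≥2 ✗; longest run = 2 ✓; GC 17/25 = 68.0%, outside 40.4–57.7% ✗ — fails.
F2 (22 nt, A=9 T=3 G=4 C=6): 3' end TAT has 0 G/C, need ≥2 ✗; longest run = 5, exceeds 4 ✗; GC 10/22 = 45.5% ✓ — fails.
F3 (20 nt, A=4 T=5 G=8 C=3): 3' end GCT has 2 G/C ✓; longest run = 4 ✓; GC 11/20 = 55.0% ✓ — passes.
F4 (21 nt, A=6 T=6 G=5 C=4): 3' end AGA has 1 G/C, need ≥2 ✗; longest run = 2 ✓; GC 9/21 = 42.9% ✓ — fails.
F5 (20 nt, A=6 T=2 G=2 C=10): 3' end GAA has 1 G/C, need ≥2 ✗; longest run = 5, exceeds 4 ✗; GC 12/20 = 60.0%, outside 40.4–57.7% ✗ — fails.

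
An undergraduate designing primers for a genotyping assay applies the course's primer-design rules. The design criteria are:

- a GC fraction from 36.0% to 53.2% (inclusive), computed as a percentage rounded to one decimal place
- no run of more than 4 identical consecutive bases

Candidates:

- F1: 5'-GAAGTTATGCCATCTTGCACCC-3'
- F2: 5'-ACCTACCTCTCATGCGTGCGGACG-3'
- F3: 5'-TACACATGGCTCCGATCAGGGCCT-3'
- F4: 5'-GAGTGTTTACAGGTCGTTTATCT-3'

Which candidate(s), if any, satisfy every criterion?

F1 and F4.

F1 (22 nt, A=5 T=6 G=4 C=7): GC 11/22 = 50.0% ✓; longest run = 3 ✓ — passes.
F2 (24 nt, A=4 T=5 G=6 C=9): GC 15/24 = 62.5%, outside 36.0–53.2% ✗; longest run = 2 ✓ — fails.
F3 (24 nt, A=5 T=5 G=6 C=8): GC 14/24 = 58.3%, outside 36.0–53.2% ✗; longest run = 3 ✓ — fails.
F4 (23 nt, A=4 T=10 G=6 C=3): GC 9/23 = 39.1% ✓; longest run = 3 ✓ — passes.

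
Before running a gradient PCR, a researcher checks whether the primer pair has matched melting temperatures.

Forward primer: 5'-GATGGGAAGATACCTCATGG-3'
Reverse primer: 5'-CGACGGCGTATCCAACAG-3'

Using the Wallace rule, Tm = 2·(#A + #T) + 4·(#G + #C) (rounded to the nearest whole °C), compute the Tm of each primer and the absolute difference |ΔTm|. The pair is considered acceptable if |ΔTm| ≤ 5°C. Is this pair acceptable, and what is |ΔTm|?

|ΔTm| = 2°C; the pair is acceptable.

Forward: A=6 T=4 G=7 C=3 → Tm = 2·10 + 4·10 = 60°C.
Reverse: A=5 T=2 G=5 C=6 → Tm = 2·7 + 4·11 = 58°C.
|ΔTm| = |60 − 58| = 2°C, ≤ 5°C.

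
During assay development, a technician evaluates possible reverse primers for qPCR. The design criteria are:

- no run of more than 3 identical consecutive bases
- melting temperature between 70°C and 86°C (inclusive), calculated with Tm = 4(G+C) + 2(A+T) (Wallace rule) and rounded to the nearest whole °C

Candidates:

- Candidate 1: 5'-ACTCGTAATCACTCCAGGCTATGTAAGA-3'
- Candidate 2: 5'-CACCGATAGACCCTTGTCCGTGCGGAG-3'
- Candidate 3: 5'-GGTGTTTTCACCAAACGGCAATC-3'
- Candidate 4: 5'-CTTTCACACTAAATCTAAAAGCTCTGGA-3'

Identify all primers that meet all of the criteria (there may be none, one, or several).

Candidate 1 (28 nt, A=9 T=7 G=5 C=7): longest run = 2 ✓; Tm = 2·16 + 4·12 = 80°C ✓ — passes.
Candidate 2 (27 nt, A=5 T=5 G=8 C=9): longest run = 3 ✓; Tm = 2·10 + 4·17 = 88°C, outside 70–86°C ✗ — fails.
Candidate 3 (23 nt, A=6 T=6 G=5 C=6): longest run = 4, exceeds 3 ✗; Tm = 2·12 + 4·11 = 68°C, outside 70–86°C ✗ — fails.
Candidate 4 (28 nt, A=10 T=8 G=3 C=7): longest run = 4, exceeds 3 ✗; Tm = 2·18 + 4·10 = 76°C ✓ — fails.

Candidate 1 only.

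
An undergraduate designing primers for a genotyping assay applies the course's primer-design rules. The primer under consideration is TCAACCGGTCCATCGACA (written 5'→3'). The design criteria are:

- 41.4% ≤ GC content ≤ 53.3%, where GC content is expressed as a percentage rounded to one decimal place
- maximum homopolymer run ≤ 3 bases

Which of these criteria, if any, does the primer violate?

Base counts: A=5, T=3, G=3, C=7 (length 18).
GC content: GC 10/18 = 55.6%, outside 41.4–53.3% ✗
homopolymer run: longest run = 2 ✓

Fails: GC content.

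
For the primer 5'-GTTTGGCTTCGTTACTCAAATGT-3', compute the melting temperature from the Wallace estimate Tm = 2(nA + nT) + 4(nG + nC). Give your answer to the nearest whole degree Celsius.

64°C

Base counts: A=4, T=10, G=5, C=4 (length 23).
Tm = 2·(4+10) + 4·(5+4) = 2·14 + 4·9 = 28 + 36 = 64°C.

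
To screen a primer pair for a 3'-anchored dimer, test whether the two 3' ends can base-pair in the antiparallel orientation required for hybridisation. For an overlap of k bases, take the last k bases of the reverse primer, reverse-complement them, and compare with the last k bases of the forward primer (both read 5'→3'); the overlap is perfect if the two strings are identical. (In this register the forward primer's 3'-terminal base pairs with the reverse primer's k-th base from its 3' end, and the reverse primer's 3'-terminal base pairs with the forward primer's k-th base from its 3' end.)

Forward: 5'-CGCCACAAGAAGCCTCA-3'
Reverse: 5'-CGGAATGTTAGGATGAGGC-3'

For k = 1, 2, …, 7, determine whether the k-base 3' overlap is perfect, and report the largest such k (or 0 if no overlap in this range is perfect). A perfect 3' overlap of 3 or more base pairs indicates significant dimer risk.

Last 7 bases (5'→3') — forward …AGCCTCA, reverse …ATGAGGC.
Reverse complement of the reverse primer's last 7 bases: GCCTCAT; its first k bases are the reverse complement of the reverse primer's last k bases, so a perfect k-base overlap needs the forward primer's last k bases to equal them.
Comparing (forward last k vs required): k=1: A vs G ✗; k=2: CA vs GC ✗; k=3: TCA vs GCC ✗; k=4: CTCA vs GCCT ✗; k=5: CCTCA vs GCCTC ✗; k=6: GCCTCA vs GCCTCA ✓; k=7: AGCCTCA vs GCCTCAT ✗.
Only k = 6 is perfect, so the longest perfect 3' overlap is 6.

Longest perfect overlap: 6 complementary base pairs; significant dimer risk (threshold 3).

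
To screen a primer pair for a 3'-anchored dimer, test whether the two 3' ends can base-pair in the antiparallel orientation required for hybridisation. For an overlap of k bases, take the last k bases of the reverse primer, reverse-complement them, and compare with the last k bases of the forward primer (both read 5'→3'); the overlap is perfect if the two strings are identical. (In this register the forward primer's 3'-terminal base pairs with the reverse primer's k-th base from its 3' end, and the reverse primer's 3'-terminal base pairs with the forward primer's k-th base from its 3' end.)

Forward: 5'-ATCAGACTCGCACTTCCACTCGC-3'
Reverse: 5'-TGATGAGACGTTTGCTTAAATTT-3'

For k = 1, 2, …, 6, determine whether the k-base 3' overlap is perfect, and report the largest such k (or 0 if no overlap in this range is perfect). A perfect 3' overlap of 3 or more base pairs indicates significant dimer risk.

Longest perfect overlap: 0 complementary base pairs; below the dimer-risk threshold (threshold 3).

Last 6 bases (5'→3') — forward …ACTCGC, reverse …AAATTT.
Reverse complement of the reverse primer's last 6 bases: AAATTT; its first k bases are the reverse complement of the reverse primer's last k bases, so a perfect k-base overlap needs the forward primer's last k bases to equal them.
Comparing (forward last k vs required): k=1: C vs A ✗; k=2: GC vs AA ✗; k=3: CGC vs AAA ✗; k=4: TCGC vs AAAT ✗; k=5: CTCGC vs AAATT ✗; k=6: ACTCGC vs AAATTT ✗.
No overlap length from 1 to 6 is perfect, so the longest perfect 3' overlap is 0.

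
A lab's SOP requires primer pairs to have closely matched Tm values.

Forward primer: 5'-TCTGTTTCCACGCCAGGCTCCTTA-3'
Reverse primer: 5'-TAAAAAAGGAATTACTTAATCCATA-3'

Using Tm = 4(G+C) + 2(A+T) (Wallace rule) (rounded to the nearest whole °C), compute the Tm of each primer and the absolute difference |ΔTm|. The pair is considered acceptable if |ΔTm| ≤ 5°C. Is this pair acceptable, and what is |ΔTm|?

|ΔTm| = 14°C; the pair is not acceptable.

Forward: A=3 T=8 G=4 C=9 → Tm = 2·11 + 4·13 = 74°C.
Reverse: A=13 T=7 G=2 C=3 → Tm = 2·20 + 4·5 = 60°C.
|ΔTm| = |74 − 60| = 14°C, > 5°C.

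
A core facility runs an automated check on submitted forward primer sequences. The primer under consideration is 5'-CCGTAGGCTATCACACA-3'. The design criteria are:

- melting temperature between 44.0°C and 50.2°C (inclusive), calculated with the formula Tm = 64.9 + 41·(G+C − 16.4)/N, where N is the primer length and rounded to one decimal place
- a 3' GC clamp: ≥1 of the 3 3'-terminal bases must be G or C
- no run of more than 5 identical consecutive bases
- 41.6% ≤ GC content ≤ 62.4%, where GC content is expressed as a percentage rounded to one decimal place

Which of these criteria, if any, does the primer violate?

Meets all criteria.

Base counts: A=5, T=3, G=3, C=6 (length 17).
Tm: Tm = 64.9 + 41·(9 − 16.4)/17 = 47.1°C ✓
GC clamp: 3' end ACA has 1 G/C ✓
homopolymer run: longest run = 2 ✓
GC content: GC 9/17 = 52.9% ✓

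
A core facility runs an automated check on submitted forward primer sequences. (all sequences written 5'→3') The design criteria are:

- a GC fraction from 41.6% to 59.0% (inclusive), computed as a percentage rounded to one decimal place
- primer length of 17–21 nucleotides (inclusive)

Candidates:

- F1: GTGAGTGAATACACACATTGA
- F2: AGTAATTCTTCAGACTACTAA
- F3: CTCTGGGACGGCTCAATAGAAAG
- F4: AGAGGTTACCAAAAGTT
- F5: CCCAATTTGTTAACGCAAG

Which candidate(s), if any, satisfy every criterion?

F5 only.

F1 (21 nt, A=8 T=5 G=5 C=3): GC 8/21 = 38.1%, outside 41.6–59.0% ✗; length 21 ✓ — fails.
F2 (21 nt, A=8 T=7 G=2 C=4): GC 6/21 = 28.6%, outside 41.6–59.0% ✗; length 21 ✓ — fails.
F3 (23 nt, A=7 T=4 G=7 C=5): GC 12/23 = 52.2% ✓; length 23, outside 17–21 ✗ — fails.
F4 (17 nt, A=7 T=4 G=4 C=2): GC 6/17 = 35.3%, outside 41.6–59.0% ✗; length 17 ✓ — fails.
F5 (19 nt, A=6 T=5 G=3 C=5): GC 8/19 = 42.1% ✓; length 19 ✓ — passes.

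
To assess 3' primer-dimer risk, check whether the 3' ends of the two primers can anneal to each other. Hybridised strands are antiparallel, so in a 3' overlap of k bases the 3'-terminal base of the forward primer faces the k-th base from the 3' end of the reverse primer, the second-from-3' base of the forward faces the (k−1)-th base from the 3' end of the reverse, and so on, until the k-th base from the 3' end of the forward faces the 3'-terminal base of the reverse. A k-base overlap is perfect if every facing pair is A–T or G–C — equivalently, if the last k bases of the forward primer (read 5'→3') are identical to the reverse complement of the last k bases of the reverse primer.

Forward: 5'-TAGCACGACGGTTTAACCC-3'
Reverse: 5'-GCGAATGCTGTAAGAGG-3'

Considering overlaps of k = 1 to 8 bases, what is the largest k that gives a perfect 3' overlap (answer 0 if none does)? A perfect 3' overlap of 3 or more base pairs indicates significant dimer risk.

Longest perfect overlap: 2 complementary base pairs; below the dimer-risk threshold (threshold 3).

Last 8 bases (5'→3') — forward …TTTAACCC, reverse …GTAAGAGG.
Reverse complement of the reverse primer's last 8 bases: CCTCTTAC; its first k bases are the reverse complement of the reverse primer's last k bases, so a perfect k-base overlap needs the forward primer's last k bases to equal them.
Comparing (forward last k vs required): k=1: C vs C ✓; k=2: CC vs CC ✓; k=3: CCC vs CCT ✗; k=4: ACCC vs CCTC ✗; k=5: AACCC vs CCTCT ✗; k=6: TAACCC vs CCTCTT ✗; k=7: TTAACCC vs CCTCTTA ✗; k=8: TTTAACCC vs CCTCTTAC ✗.
Perfect overlaps at k = 1, 2; the largest is 2.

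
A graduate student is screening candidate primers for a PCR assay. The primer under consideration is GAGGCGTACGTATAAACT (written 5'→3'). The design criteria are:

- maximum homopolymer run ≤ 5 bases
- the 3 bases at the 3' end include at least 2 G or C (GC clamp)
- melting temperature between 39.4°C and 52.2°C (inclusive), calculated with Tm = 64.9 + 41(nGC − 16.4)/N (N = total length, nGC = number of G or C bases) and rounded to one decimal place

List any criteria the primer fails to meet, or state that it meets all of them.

Fails: GC clamp.

Base counts: A=6, T=4, G=5, C=3 (length 18).
homopolymer run: longest run = 3 ✓
GC clamp: 3' end ACT has 1 G/C, need ≥2 ✗
Tm: Tm = 64.9 + 41·(8 − 16.4)/18 = 45.8°C ✓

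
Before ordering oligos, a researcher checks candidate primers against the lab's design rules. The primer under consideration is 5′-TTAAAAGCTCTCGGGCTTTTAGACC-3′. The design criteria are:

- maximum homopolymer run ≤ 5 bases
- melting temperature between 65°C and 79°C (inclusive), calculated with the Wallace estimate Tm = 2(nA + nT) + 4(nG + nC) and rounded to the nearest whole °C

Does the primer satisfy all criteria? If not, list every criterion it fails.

Base counts: A=6, T=8, G=5, C=6 (length 25).
homopolymer run: longest run = 4 ✓
Tm: Tm = 2·14 + 4·11 = 72°C ✓

Meets all criteria.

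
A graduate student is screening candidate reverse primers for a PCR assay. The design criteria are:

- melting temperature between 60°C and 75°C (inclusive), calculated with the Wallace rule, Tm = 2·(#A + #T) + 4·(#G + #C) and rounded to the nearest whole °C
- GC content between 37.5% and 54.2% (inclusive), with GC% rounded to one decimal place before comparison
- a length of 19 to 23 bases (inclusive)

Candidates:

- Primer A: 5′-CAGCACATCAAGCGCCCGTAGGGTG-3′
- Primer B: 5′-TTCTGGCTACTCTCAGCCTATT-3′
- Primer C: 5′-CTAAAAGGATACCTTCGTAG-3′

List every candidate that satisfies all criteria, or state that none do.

Primer A (25 nt, A=6 T=3 G=8 C=8): Tm = 2·9 + 4·16 = 82°C, outside 60–75°C ✗; GC 16/25 = 64.0%, outside 37.5–54.2% ✗; length 25, outside 19–23 ✗ — fails.
Primer B (22 nt, A=3 T=9 G=3 C=7): Tm = 2·12 + 4·10 = 64°C ✓; GC 10/22 = 45.5% ✓; length 22 ✓ — passes.
Primer C (20 nt, A=7 T=5 G=4 C=4): Tm = 2·12 + 4·8 = 56°C, outside 60–75°C ✗; GC 8/20 = 40.0% ✓; length 20 ✓ — fails.

Primer B only.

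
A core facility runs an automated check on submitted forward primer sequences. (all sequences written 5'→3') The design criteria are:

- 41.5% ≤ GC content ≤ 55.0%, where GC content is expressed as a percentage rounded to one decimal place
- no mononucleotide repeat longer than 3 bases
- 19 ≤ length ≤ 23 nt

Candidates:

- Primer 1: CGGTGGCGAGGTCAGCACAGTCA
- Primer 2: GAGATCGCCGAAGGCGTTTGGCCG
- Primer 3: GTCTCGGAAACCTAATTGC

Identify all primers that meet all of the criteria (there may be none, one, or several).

Primer 3 only.

Primer 1 (23 nt, A=5 T=3 G=9 C=6): GC 15/23 = 65.2%, outside 41.5–55.0% ✗; longest run = 2 ✓; length 23 ✓ — fails.
Primer 2 (24 nt, A=4 T=4 G=10 C=6): GC 16/24 = 66.7%, outside 41.5–55.0% ✗; longest run = 3 ✓; length 24, outside 19–23 ✗ — fails.
Primer 3 (19 nt, A=5 T=5 G=4 C=5): GC 9/19 = 47.4% ✓; longest run = 3 ✓; length 19 ✓ — passes.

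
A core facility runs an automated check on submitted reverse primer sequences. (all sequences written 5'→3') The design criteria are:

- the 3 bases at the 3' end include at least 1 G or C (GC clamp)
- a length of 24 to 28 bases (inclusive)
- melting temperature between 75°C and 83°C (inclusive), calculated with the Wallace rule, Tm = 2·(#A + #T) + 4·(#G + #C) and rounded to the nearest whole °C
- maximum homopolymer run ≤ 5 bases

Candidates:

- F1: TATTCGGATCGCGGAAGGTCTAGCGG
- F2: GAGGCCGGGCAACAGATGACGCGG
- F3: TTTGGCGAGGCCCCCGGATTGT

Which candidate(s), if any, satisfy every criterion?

F1 (26 nt, A=5 T=6 G=10 C=5): 3' end CGG has 3 G/C ✓; length 26 ✓; Tm = 2·11 + 4·15 = 82°C ✓; longest run = 2 ✓ — passes.
F2 (24 nt, A=6 T=1 G=11 C=6): 3' end CGG has 3 G/C ✓; length 24 ✓; Tm = 2·7 + 4·17 = 82°C ✓; longest run = 3 ✓ — passes.
F3 (22 nt, A=2 T=6 G=8 C=6): 3' end TGT has 1 G/C ✓; length 22, outside 24–28 ✗; Tm = 2·8 + 4·14 = 72°C, outside 75–83°C ✗; longest run = 5 ✓ — fails.

F1 and F2.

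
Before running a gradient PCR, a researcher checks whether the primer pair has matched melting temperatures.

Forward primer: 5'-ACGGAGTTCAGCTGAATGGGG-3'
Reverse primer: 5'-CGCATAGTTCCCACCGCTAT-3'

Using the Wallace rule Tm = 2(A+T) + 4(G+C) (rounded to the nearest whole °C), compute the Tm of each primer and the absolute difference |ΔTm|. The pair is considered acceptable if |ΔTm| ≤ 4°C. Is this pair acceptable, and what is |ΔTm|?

Forward: A=5 T=4 G=9 C=3 → Tm = 2·9 + 4·12 = 66°C.
Reverse: A=4 T=5 G=3 C=8 → Tm = 2·9 + 4·11 = 62°C.
|ΔTm| = |66 − 62| = 4°C, ≤ 4°C.

|ΔTm| = 4°C; the pair is acceptable.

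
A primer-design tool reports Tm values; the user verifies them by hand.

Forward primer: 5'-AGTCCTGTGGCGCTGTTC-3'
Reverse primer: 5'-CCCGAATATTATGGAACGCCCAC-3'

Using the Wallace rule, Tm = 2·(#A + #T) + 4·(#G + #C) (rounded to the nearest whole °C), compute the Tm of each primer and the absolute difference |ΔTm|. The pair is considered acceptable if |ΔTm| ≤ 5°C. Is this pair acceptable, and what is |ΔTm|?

|ΔTm| = 12°C; the pair is not acceptable.

Forward: A=1 T=6 G=6 C=5 → Tm = 2·7 + 4·11 = 58°C.
Reverse: A=7 T=4 G=4 C=8 → Tm = 2·11 + 4·12 = 70°C.
|ΔTm| = |58 − 70| = 12°C, > 5°C.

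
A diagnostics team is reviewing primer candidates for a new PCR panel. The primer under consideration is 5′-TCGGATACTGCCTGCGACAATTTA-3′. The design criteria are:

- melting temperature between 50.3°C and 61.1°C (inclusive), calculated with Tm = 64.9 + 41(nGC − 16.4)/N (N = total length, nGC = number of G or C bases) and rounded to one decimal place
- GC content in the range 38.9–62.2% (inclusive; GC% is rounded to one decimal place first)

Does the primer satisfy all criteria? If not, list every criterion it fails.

Base counts: A=6, T=7, G=5, C=6 (length 24).
Tm: Tm = 64.9 + 41·(11 − 16.4)/24 = 55.7°C ✓
GC content: GC 11/24 = 45.8% ✓

Meets all criteria.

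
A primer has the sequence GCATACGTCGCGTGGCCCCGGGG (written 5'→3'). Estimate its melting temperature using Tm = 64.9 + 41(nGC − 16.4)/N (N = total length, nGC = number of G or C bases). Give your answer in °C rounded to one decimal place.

Base counts: A=2, T=3, G=10, C=8; G+C = 18, N = 23.
Tm = 64.9 + 41·(18 − 16.4)/23 = 64.9 + 65.60/23 = 67.8°C.

67.8°C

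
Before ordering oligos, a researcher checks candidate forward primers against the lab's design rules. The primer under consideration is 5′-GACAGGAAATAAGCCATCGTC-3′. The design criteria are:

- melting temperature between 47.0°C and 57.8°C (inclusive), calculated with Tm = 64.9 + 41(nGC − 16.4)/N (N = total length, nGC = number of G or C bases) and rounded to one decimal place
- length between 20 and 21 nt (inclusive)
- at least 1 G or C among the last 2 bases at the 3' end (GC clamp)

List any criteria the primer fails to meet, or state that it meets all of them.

Meets all criteria.

Base counts: A=8, T=3, G=5, C=5 (length 21).
Tm: Tm = 64.9 + 41·(10 − 16.4)/21 = 52.4°C ✓
length: length 21 ✓
GC clamp: 3' end TC has 1 G/C ✓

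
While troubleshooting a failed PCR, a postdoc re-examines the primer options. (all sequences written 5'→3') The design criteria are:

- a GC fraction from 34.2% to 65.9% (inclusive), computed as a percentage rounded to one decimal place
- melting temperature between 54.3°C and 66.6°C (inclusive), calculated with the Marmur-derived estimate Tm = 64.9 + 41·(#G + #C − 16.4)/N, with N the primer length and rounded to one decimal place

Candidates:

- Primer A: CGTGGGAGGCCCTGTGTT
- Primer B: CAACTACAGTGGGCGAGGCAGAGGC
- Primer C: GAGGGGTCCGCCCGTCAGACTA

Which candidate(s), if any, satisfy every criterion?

Primer A (18 nt, A=1 T=5 G=8 C=4): GC 12/18 = 66.7%, outside 34.2–65.9% ✗; Tm = 64.9 + 41·(12 − 16.4)/18 = 54.9°C ✓ — fails.
Primer B (25 nt, A=7 T=2 G=10 C=6): GC 16/25 = 64.0% ✓; Tm = 64.9 + 41·(16 − 16.4)/25 = 64.2°C ✓ — passes.
Primer C (22 nt, A=4 T=3 G=8 C=7): GC 15/22 = 68.2%, outside 34.2–65.9% ✗; Tm = 64.9 + 41·(15 − 16.4)/22 = 62.3°C ✓ — fails.

Primer B only.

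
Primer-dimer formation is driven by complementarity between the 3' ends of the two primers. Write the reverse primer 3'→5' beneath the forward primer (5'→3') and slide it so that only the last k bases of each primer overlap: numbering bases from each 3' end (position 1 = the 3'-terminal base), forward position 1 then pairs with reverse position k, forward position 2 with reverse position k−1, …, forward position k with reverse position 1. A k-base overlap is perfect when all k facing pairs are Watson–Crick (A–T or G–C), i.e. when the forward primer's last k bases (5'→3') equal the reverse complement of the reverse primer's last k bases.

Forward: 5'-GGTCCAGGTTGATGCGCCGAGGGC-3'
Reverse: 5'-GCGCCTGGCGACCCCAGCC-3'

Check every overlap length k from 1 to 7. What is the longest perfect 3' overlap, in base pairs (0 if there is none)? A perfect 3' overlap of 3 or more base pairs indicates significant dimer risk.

Longest perfect overlap: 3 complementary base pairs; significant dimer risk (threshold 3).

Last 7 bases (5'→3') — forward …CGAGGGC, reverse …CCCAGCC.
Reverse complement of the reverse primer's last 7 bases: GGCTGGG; its first k bases are the reverse complement of the reverse primer's last k bases, so a perfect k-base overlap needs the forward primer's last k bases to equal them.
Comparing (forward last k vs required): k=1: C vs G ✗; k=2: GC vs GG ✗; k=3: GGC vs GGC ✓; k=4: GGGC vs GGCT ✗; k=5: AGGGC vs GGCTG ✗; k=6: GAGGGC vs GGCTGG ✗; k=7: CGAGGGC vs GGCTGGG ✗.
Only k = 3 is perfect, so the longest perfect 3' overlap is 3.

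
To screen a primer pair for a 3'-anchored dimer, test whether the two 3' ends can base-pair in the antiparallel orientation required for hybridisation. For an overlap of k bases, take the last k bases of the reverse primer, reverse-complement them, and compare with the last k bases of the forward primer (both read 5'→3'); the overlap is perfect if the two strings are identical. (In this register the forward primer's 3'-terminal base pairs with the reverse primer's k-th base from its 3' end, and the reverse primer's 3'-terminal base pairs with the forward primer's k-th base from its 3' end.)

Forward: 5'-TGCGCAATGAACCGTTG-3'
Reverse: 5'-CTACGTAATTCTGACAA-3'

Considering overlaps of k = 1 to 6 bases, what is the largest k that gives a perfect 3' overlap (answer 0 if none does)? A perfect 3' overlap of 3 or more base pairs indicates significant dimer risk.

Longest perfect overlap: 3 complementary base pairs; significant dimer risk (threshold 3).

Last 6 bases (5'→3') — forward …CCGTTG, reverse …TGACAA.
Reverse complement of the reverse primer's last 6 bases: TTGTCA; its first k bases are the reverse complement of the reverse primer's last k bases, so a perfect k-base overlap needs the forward primer's last k bases to equal them.
Comparing (forward last k vs required): k=1: G vs T ✗; k=2: TG vs TT ✗; k=3: TTG vs TTG ✓; k=4: GTTG vs TTGT ✗; k=5: CGTTG vs TTGTC ✗; k=6: CCGTTG vs TTGTCA ✗.
Only k = 3 is perfect, so the longest perfect 3' overlap is 3.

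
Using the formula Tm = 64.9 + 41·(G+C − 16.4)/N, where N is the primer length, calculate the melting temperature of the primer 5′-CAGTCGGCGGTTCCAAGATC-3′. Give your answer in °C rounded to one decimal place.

Base counts: A=4, T=4, G=6, C=6; G+C = 12, N = 20.
Tm = 64.9 + 41·(12 − 16.4)/20 = 64.9 + -180.40/20 = 55.9°C.

55.9°C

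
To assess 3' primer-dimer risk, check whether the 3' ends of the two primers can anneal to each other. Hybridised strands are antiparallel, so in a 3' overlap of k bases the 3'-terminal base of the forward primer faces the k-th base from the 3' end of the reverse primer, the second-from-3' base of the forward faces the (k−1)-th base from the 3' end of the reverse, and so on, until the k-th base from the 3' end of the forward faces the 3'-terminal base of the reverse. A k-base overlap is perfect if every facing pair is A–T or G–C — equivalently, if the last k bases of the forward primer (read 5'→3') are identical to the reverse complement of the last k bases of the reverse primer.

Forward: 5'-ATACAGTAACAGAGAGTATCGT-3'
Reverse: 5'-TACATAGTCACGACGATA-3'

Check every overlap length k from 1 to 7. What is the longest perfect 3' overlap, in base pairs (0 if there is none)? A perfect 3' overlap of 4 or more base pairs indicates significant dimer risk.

Last 7 bases (5'→3') — forward …GTATCGT, reverse …GACGATA.
Reverse complement of the reverse primer's last 7 bases: TATCGTC; its first k bases are the reverse complement of the reverse primer's last k bases, so a perfect k-base overlap needs the forward primer's last k bases to equal them.
Comparing (forward last k vs required): k=1: T vs T ✓; k=2: GT vs TA ✗; k=3: CGT vs TAT ✗; k=4: TCGT vs TATC ✗; k=5: ATCGT vs TATCG ✗; k=6: TATCGT vs TATCGT ✓; k=7: GTATCGT vs TATCGTC ✗.
Perfect overlaps at k = 1, 6; the largest is 6.

Longest perfect overlap: 6 complementary base pairs; significant dimer risk (threshold 4).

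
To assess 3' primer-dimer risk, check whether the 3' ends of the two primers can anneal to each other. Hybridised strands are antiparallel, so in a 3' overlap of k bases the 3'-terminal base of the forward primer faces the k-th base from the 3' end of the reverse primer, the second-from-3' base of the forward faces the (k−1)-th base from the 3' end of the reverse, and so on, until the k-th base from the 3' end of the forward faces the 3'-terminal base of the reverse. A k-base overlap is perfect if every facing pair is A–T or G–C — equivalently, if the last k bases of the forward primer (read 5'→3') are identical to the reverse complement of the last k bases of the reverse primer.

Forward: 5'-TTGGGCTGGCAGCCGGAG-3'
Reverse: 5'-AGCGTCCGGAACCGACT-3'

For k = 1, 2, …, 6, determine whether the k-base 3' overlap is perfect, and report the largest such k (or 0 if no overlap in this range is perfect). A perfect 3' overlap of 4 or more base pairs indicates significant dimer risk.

Longest perfect overlap: 2 complementary base pairs; below the dimer-risk threshold (threshold 4).

Last 6 bases (5'→3') — forward …CCGGAG, reverse …CCGACT.
Reverse complement of the reverse primer's last 6 bases: AGTCGG; its first k bases are the reverse complement of the reverse primer's last k bases, so a perfect k-base overlap needs the forward primer's last k bases to equal them.
Comparing (forward last k vs required): k=1: G vs A ✗; k=2: AG vs AG ✓; k=3: GAG vs AGT ✗; k=4: GGAG vs AGTC ✗; k=5: CGGAG vs AGTCG ✗; k=6: CCGGAG vs AGTCGG ✗.
Only k = 2 is perfect, so the longest perfect 3' overlap is 2.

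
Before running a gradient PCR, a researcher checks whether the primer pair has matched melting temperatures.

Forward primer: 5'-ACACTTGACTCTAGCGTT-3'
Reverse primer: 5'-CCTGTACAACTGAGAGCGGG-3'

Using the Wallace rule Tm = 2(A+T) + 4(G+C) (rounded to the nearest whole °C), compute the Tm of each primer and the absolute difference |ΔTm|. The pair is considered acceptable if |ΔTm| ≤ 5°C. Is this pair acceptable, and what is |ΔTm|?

Forward: A=4 T=6 G=3 C=5 → Tm = 2·10 + 4·8 = 52°C.
Reverse: A=5 T=3 G=7 C=5 → Tm = 2·8 + 4·12 = 64°C.
|ΔTm| = |52 − 64| = 12°C, > 5°C.

|ΔTm| = 12°C; the pair is not acceptable.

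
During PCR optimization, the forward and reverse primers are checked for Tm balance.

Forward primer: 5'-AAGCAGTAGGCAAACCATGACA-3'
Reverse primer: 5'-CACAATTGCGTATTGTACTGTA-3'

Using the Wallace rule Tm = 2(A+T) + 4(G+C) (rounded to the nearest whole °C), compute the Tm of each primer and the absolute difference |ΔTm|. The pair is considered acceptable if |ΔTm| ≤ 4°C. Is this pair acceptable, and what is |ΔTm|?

|ΔTm| = 4°C; the pair is acceptable.

Forward: A=10 T=2 G=5 C=5 → Tm = 2·12 + 4·10 = 64°C.
Reverse: A=6 T=8 G=4 C=4 → Tm = 2·14 + 4·8 = 60°C.
|ΔTm| = |64 − 60| = 4°C, ≤ 4°C.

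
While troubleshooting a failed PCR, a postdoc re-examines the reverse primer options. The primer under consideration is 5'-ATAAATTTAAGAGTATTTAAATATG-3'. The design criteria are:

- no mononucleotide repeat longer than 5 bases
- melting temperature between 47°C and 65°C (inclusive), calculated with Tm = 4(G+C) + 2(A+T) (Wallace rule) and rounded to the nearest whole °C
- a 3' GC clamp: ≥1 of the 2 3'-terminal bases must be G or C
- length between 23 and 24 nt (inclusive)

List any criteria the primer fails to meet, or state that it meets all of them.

Base counts: A=12, T=10, G=3, C=0 (length 25).
homopolymer run: longest run = 3 ✓
Tm: Tm = 2·22 + 4·3 = 56°C ✓
GC clamp: 3' end TG has 1 G/C ✓
length: length 25, outside 23–24 ✗

Fails: length.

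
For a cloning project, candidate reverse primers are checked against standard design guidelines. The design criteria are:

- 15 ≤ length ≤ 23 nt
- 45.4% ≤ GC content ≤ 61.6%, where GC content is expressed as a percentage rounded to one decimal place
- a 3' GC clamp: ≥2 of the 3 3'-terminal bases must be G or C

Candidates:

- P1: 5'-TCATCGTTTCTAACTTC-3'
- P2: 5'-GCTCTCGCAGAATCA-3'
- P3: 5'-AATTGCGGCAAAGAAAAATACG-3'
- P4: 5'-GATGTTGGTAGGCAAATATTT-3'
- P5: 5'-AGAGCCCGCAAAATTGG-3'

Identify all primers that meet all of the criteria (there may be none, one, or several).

P1 (17 nt, A=3 T=8 G=1 C=5): length 17 ✓; GC 6/17 = 35.3%, outside 45.4–61.6% ✗; 3' end TTC has 1 G/C, need ≥2 ✗ — fails.
P2 (15 nt, A=4 T=3 G=3 C=5): length 15 ✓; GC 8/15 = 53.3% ✓; 3' end TCA has 1 G/C, need ≥2 ✗ — fails.
P3 (22 nt, A=11 T=3 G=5 C=3): length 22 ✓; GC 8/22 = 36.4%, outside 45.4–61.6% ✗; 3' end ACG has 2 G/C ✓ — fails.
P4 (21 nt, A=6 T=8 G=6 C=1): length 21 ✓; GC 7/21 = 33.3%, outside 45.4–61.6% ✗; 3' end TTT has 0 G/C, need ≥2 ✗ — fails.
P5 (17 nt, A=6 T=2 G=5 C=4): length 17 ✓; GC 9/17 = 52.9% ✓; 3' end TGG has 2 G/C ✓ — passes.

P5 only.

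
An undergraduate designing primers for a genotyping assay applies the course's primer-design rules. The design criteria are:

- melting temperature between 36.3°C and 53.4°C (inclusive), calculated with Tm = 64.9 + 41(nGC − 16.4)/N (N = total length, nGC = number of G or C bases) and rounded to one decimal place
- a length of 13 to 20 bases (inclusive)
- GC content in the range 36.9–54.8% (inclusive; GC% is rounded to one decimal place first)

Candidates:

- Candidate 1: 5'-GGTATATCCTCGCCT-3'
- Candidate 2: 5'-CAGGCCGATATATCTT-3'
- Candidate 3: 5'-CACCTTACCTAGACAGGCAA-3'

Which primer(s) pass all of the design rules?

Candidate 1 (15 nt, A=2 T=5 G=3 C=5): Tm = 64.9 + 41·(8 − 16.4)/15 = 41.9°C ✓; length 15 ✓; GC 8/15 = 53.3% ✓ — passes.
Candidate 2 (16 nt, A=4 T=5 G=3 C=4): Tm = 64.9 + 41·(7 − 16.4)/16 = 40.8°C ✓; length 16 ✓; GC 7/16 = 43.8% ✓ — passes.
Candidate 3 (20 nt, A=7 T=3 G=3 C=7): Tm = 64.9 + 41·(10 − 16.4)/20 = 51.8°C ✓; length 20 ✓; GC 10/20 = 50.0% ✓ — passes.

Candidate 1, Candidate 2 and Candidate 3.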